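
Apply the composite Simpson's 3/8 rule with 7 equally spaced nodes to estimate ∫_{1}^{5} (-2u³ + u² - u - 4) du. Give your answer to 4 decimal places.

-298.6667

h = (5 − 1)/6 = 0.666667.
Nodes u₀,…,u₆ = 1, 1.666667, 2.333333, 3, 3.666667, 4.333333, 5.
f(u) = -2u³ + u² - u - 4: f₀=-6, f₁=-12.148148, f₂=-26.296296, f₃=-52, f₄=-92.814815, f₅=-152.296296, f₆=-234.
(3h/8)·[f₀ + 3f₁ + 3f₂ + 2f₃ + 3f₄ + 3f₅ + f₆] = 0.25·(-1194.666667) = -298.6667.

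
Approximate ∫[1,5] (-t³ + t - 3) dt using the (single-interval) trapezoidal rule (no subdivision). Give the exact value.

T = (b−a)/2 · [f(1) + f(5)] = 2·[(-3) + (-123)] = -252.

-252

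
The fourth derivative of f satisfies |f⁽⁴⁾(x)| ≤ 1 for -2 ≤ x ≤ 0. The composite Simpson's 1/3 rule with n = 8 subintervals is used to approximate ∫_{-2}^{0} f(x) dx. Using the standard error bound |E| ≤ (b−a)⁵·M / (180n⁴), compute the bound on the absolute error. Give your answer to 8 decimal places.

0.00004340

|E| ≤ (2)⁵·1 / (180·8⁴) = 32/737280 = 0.00004340.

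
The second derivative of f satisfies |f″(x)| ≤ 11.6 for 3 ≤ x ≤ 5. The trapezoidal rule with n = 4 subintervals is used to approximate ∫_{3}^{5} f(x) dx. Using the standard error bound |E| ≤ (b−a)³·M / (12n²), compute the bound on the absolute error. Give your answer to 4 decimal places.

|E| ≤ (2)³·11.6 / (12·4²) = 92.8/192 = 0.4833.

0.4833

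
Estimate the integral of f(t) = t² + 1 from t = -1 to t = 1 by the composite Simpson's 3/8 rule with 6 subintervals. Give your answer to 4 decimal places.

2.6667

h = (1 − (-1))/6 = 0.333333.
Nodes t₀,…,t₆ = -1, -0.666667, -0.333333, 0, 0.333333, 0.666667, 1.
f(t) = t² + 1: f₀=2, f₁=1.444444, f₂=1.111111, f₃=1, f₄=1.111111, f₅=1.444444, f₆=2.
(3h/8)·[f₀ + 3f₁ + 3f₂ + 2f₃ + 3f₄ + 3f₅ + f₆] = 0.125·(21.333333) = 2.6667.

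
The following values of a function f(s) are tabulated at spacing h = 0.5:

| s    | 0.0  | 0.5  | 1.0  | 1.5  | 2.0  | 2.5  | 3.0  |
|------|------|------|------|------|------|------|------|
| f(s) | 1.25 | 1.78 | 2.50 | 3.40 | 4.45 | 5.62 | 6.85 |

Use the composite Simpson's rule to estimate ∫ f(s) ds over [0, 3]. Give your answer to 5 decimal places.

10.86667

h = 0.5, n = 6.
(h/3)·[y₀ + 4y₁ + 2y₂ + 4y₃ + 2y₄ + 4y₅ + y₆] = 0.166667·(65.20) = 10.86667.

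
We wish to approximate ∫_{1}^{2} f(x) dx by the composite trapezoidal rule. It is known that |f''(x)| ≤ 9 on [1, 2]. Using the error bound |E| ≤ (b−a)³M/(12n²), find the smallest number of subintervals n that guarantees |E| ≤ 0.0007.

33

Need 9/(12n²) ≤ 0.0007.
n² ≥ 9/(12·0.0007) = 1071.43 ⇒ n ≥ 32.7327, so the smallest n is 33.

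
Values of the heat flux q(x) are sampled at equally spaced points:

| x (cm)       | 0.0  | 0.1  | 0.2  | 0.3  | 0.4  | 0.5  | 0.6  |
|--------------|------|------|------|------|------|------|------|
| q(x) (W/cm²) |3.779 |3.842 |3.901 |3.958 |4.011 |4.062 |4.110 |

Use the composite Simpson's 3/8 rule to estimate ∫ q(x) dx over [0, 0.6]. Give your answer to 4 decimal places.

h = 0.1, n = 6.
(3h/8)·[y₀ + 3y₁ + 3y₂ + 2y₃ + 3y₄ + 3y₅ + y₆] = 0.0375·(63.253) = 2.3720.

2.3720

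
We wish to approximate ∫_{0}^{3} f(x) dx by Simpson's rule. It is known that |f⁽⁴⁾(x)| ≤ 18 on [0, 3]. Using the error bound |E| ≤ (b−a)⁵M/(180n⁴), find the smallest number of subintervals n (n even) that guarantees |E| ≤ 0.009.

Need 4374/(180n⁴) ≤ 0.009.
n⁴ ≥ 4374/(180·0.009) = 2700 ⇒ n ≥ 7.2084, so the smallest even n is 8. (n must be even for Simpson's rule.)

8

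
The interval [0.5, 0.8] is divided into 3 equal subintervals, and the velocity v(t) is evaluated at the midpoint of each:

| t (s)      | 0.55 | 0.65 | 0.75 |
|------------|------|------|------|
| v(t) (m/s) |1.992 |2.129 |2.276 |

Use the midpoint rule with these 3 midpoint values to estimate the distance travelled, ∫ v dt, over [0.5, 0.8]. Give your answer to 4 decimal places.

h = 0.1, n = 3.
h·[y(m₁) + y(m₂) + y(m₃)] = 0.1·(6.397) = 0.6397.

0.6397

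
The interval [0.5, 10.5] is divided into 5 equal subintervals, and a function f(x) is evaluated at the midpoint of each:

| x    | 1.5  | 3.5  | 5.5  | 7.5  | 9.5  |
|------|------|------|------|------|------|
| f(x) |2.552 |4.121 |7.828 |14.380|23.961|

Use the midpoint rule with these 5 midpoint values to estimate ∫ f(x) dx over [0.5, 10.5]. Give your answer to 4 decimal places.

h = 2, n = 5.
h·[y(m₁) + y(m₂) + y(m₃) + y(m₄) + y(m₅)] = 2·(52.842) = 105.6840.

105.6840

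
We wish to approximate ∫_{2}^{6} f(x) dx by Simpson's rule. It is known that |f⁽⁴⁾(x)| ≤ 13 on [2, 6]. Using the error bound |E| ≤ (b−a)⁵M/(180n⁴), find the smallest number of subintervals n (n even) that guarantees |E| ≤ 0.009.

Need 13312/(180n⁴) ≤ 0.009.
n⁴ ≥ 13312/(180·0.009) = 8217.28 ⇒ n ≥ 9.5210, so the smallest even n is 10. (n must be even for Simpson's rule.)

10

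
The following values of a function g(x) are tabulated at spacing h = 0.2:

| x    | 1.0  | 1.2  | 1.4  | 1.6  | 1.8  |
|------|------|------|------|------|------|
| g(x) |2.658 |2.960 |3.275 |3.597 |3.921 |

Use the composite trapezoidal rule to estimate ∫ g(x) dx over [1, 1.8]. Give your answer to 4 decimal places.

h = 0.2, n = 4.
(h/2)·[y₀ + 2y₁ + 2y₂ + 2y₃ + y₄] = 0.1·(26.243) = 2.6243.

2.6243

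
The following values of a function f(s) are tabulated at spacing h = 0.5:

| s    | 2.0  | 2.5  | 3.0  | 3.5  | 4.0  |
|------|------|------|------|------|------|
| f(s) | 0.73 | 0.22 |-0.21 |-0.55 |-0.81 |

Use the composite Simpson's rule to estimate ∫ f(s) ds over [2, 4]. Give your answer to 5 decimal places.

h = 0.5, n = 4.
(h/3)·[y₀ + 4y₁ + 2y₂ + 4y₃ + y₄] = 0.166667·(-1.82) = -0.30333.

-0.30333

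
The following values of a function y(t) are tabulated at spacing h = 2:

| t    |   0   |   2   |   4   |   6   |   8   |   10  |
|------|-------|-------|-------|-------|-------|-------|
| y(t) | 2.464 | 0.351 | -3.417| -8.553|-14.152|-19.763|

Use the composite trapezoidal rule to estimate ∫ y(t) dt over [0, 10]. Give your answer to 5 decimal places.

h = 2, n = 5.
(h/2)·[y₀ + 2y₁ + 2y₂ + 2y₃ + 2y₄ + y₅] = 1·(-68.841) = -68.84100.

-68.84100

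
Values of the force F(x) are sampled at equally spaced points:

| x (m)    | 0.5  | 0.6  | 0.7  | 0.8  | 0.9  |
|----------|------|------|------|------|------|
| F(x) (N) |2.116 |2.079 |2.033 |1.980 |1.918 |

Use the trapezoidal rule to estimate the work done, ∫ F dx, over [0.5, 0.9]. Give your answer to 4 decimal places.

h = 0.1, n = 4.
(h/2)·[y₀ + 2y₁ + 2y₂ + 2y₃ + y₄] = 0.05·(16.218) = 0.8109.

0.8109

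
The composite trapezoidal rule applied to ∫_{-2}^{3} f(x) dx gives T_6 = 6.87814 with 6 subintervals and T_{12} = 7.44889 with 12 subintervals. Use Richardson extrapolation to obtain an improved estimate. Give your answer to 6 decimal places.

7.639140

R = (4·T_{12} − T_6) / 3 = (4·7.44889 − 6.87814)/3 = (22.91742)/3 = 7.639140.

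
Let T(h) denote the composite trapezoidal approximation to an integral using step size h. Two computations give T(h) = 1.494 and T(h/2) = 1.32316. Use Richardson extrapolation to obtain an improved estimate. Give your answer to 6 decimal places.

R = (4·T(h/2) − T(h)) / 3 = (4·1.32316 − 1.494)/3 = (3.79864)/3 = 1.266213.

1.266213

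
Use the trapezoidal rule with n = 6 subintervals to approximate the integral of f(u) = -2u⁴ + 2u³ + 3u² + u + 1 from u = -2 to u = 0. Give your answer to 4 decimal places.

h = (0 − (-2))/6 = 0.333333.
Nodes u₀,…,u₆ = -2, -1.666667, -1.333333, -1, -0.666667, -0.333333, 0.
f(u) = -2u⁴ + 2u³ + 3u² + u + 1: f₀=-37, f₁=-17.024691, f₂=-6.061728, f₃=-1, f₄=0.679012, f₅=0.901235, f₆=1.
(h/2)·[f₀ + 2f₁ + 2f₂ + 2f₃ + 2f₄ + 2f₅ + f₆] = 0.166667·(-81.012346) = -13.5021.

-13.5021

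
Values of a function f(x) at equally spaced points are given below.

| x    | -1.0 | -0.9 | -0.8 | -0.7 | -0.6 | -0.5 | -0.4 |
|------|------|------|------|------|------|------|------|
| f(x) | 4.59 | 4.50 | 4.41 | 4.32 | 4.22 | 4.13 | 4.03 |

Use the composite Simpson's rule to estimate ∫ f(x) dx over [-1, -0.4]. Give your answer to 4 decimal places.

2.5893

h = 0.1, n = 6.
(h/3)·[y₀ + 4y₁ + 2y₂ + 4y₃ + 2y₄ + 4y₅ + y₆] = 0.033333·(77.68) = 2.5893.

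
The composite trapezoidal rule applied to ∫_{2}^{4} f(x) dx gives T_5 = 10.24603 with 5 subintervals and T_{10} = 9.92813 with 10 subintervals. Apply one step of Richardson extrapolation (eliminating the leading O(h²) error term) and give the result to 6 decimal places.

9.822163

R = (4·T_{10} − T_5) / 3 = (4·9.92813 − 10.24603)/3 = (29.46649)/3 = 9.822163.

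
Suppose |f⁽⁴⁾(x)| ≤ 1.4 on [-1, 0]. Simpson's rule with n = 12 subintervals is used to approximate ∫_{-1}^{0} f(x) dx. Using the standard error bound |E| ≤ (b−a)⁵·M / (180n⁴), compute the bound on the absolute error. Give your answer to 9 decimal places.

0.000000375

|E| ≤ (1)⁵·1.4 / (180·12⁴) = 1.4/3732480 = 0.000000375.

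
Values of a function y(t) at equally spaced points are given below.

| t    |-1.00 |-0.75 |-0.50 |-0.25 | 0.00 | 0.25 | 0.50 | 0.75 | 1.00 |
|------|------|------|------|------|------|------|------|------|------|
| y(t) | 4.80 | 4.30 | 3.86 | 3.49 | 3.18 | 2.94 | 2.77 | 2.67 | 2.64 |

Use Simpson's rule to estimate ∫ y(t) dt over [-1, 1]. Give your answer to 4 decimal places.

h = 0.25, n = 8.
(h/3)·[y₀ + 4y₁ + 2y₂ + 4y₃ + 2y₄ + 4y₅ + 2y₆ + 4y₇ + y₈] = 0.083333·(80.66) = 6.7217.

6.7217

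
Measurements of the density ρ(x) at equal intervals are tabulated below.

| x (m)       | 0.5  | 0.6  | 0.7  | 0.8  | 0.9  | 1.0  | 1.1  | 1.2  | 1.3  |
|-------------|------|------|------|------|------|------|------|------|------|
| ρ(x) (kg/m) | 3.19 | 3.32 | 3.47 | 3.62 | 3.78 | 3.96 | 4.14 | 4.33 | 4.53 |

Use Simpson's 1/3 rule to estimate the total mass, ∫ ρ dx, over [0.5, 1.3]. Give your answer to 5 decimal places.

h = 0.1, n = 8.
(h/3)·[y₀ + 4y₁ + 2y₂ + 4y₃ + 2y₄ + 4y₅ + 2y₆ + 4y₇ + y₈] = 0.033333·(91.42) = 3.04733.

3.04733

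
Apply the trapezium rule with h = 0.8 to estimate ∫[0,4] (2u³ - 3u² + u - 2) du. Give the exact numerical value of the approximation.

67.84

h = (4 − 0)/5 = 0.8.
Nodes u₀,…,u₅ = 0, 0.8, 1.6, 2.4, 3.2, 4.
f(u) = 2u³ - 3u² + u - 2: f₀=-2, f₁=-2.096, f₂=0.112, f₃=10.768, f₄=36.016, f₅=82.
(h/2)·[f₀ + 2f₁ + 2f₂ + 2f₃ + 2f₄ + f₅] = 0.4·(169.6) = 67.84.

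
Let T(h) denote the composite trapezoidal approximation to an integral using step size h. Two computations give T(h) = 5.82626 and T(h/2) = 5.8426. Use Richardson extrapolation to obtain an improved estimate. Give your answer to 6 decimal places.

5.848047

R = (4·T(h/2) − T(h)) / 3 = (4·5.8426 − 5.82626)/3 = (17.54414)/3 = 5.848047.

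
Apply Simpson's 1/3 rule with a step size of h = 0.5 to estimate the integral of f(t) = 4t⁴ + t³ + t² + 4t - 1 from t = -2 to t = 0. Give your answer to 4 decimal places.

h = (0 − (-2))/4 = 0.5.
Nodes t₀,…,t₄ = -2, -1.5, -1, -0.5, 0.
f(t) = 4t⁴ + t³ + t² + 4t - 1: f₀=51, f₁=12.125, f₂=-1, f₃=-2.625, f₄=-1.
(h/3)·[f₀ + 4f₁ + 2f₂ + 4f₃ + f₄] = 0.166667·(86) = 14.3333.

14.3333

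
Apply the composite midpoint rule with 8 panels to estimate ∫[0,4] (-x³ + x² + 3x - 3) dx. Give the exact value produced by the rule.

-30.25

h = (4 − 0)/8 = 0.5.
Midpoints m₁,…,m₈ = 0.25, 0.75, 1.25, 1.75, 2.25, 2.75, 3.25, 3.75.
f(m₁)=-2.203125, f(m₂)=-0.609375, f(m₃)=0.359375, f(m₄)=-0.046875, f(m₅)=-2.578125, f(m₆)=-7.984375, f(m₇)=-17.015625, f(m₈)=-30.421875.
h·[f(m₁) + f(m₂) + f(m₃) + f(m₄) + f(m₅) + f(m₆) + f(m₇) + f(m₈)] = 0.5·(-60.5) = -30.25.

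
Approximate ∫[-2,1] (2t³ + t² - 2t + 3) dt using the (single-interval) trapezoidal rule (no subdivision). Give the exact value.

T = (b−a)/2 · [f(-2) + f(1)] = 1.5·[(-5) + 4] = -1.5.

-1.5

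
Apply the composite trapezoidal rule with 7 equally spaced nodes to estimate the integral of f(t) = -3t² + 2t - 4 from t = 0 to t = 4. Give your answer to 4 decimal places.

h = (4 − 0)/6 = 0.666667.
Nodes t₀,…,t₆ = 0, 0.666667, 1.333333, 2, 2.666667, 3.333333, 4.
f(t) = -3t² + 2t - 4: f₀=-4, f₁=-4, f₂=-6.666667, f₃=-12, f₄=-20, f₅=-30.666667, f₆=-44.
(h/2)·[f₀ + 2f₁ + 2f₂ + 2f₃ + 2f₄ + 2f₅ + f₆] = 0.333333·(-194.666667) = -64.8889.

-64.8889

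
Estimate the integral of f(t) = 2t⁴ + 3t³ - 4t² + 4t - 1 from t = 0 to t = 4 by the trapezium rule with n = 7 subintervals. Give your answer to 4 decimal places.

561.2178

h = (4 − 0)/7 = 0.571429.
Nodes t₀,…,t₇ = 0, 0.571429, 1.142857, 1.714286, 2.285714, 2.857143, 3.428571, 4.
f(t) = 2t⁴ + 3t³ - 4t² + 4t - 1: f₀=-1, f₁=0.752603, f₂=6.236985, f₃=26.488546, f₄=77.660558, f₅=181.024157, f₆=362.968347, f₇=655.
(h/2)·[f₀ + 2f₁ + 2f₂ + 2f₃ + 2f₄ + 2f₅ + 2f₆ + f₇] = 0.285714·(1964.262391) = 561.2178.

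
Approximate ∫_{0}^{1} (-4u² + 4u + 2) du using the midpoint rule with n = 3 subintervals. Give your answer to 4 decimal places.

2.7037

h = (1 − 0)/3 = 0.333333.
Midpoints m₁,…,m₃ = 0.166667, 0.5, 0.833333.
f(m₁)=2.555556, f(m₂)=3, f(m₃)=2.555556.
h·[f(m₁) + f(m₂) + f(m₃)] = 0.333333·(8.111111) = 2.7037.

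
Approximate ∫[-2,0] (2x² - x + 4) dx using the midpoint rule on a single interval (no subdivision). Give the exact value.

M = (b−a)·f(-1) = 2·(7) = 14.

14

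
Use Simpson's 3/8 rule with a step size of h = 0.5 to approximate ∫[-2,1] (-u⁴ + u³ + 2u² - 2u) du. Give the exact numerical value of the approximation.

h = (1 − (-2))/6 = 0.5.
Nodes u₀,…,u₆ = -2, -1.5, -1, -0.5, 0, 0.5, 1.
f(u) = -u⁴ + u³ + 2u² - 2u: f₀=-12, f₁=-0.9375, f₂=2, f₃=1.3125, f₄=0, f₅=-0.4375, f₆=0.
(3h/8)·[f₀ + 3f₁ + 3f₂ + 2f₃ + 3f₄ + 3f₅ + f₆] = 0.1875·(-7.5) = -1.40625.

-1.40625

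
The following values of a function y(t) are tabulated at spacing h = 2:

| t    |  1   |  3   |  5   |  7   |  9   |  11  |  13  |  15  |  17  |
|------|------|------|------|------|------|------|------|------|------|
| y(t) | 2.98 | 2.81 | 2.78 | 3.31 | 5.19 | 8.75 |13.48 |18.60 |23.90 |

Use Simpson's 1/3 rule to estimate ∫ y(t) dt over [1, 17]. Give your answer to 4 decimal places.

h = 2, n = 8.
(h/3)·[y₀ + 4y₁ + 2y₂ + 4y₃ + 2y₄ + 4y₅ + 2y₆ + 4y₇ + y₈] = 0.666667·(203.66) = 135.7733.

135.7733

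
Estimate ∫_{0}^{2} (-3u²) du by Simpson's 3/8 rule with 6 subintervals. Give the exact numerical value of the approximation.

h = (2 − 0)/6 = 0.333333.
Nodes u₀,…,u₆ = 0, 0.333333, 0.666667, 1, 1.333333, 1.666667, 2.
f(u) = -3u²: f₀=0, f₁=-0.333333, f₂=-1.333333, f₃=-3, f₄=-5.333333, f₅=-8.333333, f₆=-12.
(3h/8)·[f₀ + 3f₁ + 3f₂ + 2f₃ + 3f₄ + 3f₅ + f₆] = 0.125·(-64) = -8.

-8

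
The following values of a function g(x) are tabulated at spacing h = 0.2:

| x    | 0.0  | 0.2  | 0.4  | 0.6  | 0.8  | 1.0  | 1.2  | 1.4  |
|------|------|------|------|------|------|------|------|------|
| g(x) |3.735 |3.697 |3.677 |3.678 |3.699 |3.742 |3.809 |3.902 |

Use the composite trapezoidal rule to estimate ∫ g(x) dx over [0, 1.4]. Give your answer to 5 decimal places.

5.22410

h = 0.2, n = 7.
(h/2)·[y₀ + 2y₁ + 2y₂ + 2y₃ + 2y₄ + 2y₅ + 2y₆ + y₇] = 0.1·(52.241) = 5.22410.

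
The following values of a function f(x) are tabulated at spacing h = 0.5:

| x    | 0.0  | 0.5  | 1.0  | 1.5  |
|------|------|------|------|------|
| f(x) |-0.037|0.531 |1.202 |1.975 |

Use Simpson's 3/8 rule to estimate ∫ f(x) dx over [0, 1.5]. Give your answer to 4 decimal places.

h = 0.5, n = 3.
(3h/8)·[y₀ + 3y₁ + 3y₂ + y₃] = 0.1875·(7.137) = 1.3382.

1.3382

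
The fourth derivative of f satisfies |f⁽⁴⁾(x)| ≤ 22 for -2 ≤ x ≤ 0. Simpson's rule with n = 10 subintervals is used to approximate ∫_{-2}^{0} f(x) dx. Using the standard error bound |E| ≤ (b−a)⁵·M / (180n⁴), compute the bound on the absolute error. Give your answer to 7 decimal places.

0.0003911

|E| ≤ (2)⁵·22 / (180·10⁴) = 704/1800000 = 0.0003911.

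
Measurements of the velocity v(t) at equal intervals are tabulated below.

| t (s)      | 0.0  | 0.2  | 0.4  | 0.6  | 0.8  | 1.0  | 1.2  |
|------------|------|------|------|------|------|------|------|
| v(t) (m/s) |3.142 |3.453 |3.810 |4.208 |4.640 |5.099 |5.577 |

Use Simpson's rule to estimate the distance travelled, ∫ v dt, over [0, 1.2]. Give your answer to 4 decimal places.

h = 0.2, n = 6.
(h/3)·[y₀ + 4y₁ + 2y₂ + 4y₃ + 2y₄ + 4y₅ + y₆] = 0.066667·(76.659) = 5.1106.

5.1106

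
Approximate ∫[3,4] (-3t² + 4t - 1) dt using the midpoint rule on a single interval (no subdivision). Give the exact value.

-23.75

M = (b−a)·f(3.5) = 1·(-23.75) = -23.75.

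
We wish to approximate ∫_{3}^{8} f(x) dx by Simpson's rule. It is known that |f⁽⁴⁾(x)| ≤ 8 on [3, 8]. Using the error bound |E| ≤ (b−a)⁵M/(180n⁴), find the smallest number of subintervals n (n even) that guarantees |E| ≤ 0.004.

Need 25000/(180n⁴) ≤ 0.004.
n⁴ ≥ 25000/(180·0.004) = 34722.2 ⇒ n ≥ 13.6506, so the smallest even n is 14. (n must be even for Simpson's rule.)

14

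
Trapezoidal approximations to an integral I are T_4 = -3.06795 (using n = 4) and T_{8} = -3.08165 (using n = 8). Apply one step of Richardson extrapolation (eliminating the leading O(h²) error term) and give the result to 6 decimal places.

-3.086217

R = (4·T_{8} − T_4) / 3 = (4·(-3.08165) − (-3.06795))/3 = (-9.25865)/3 = -3.086217.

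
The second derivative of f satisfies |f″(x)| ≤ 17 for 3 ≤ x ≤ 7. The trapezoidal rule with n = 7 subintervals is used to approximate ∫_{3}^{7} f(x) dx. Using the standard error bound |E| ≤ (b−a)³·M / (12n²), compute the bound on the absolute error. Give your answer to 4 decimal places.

1.8503

|E| ≤ (4)³·17 / (12·7²) = 1088/588 = 1.8503.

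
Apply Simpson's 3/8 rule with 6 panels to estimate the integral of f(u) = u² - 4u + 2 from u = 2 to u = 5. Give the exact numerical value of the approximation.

3

h = (5 − 2)/6 = 0.5.
Nodes u₀,…,u₆ = 2, 2.5, 3, 3.5, 4, 4.5, 5.
f(u) = u² - 4u + 2: f₀=-2, f₁=-1.75, f₂=-1, f₃=0.25, f₄=2, f₅=4.25, f₆=7.
(3h/8)·[f₀ + 3f₁ + 3f₂ + 2f₃ + 3f₄ + 3f₅ + f₆] = 0.1875·(16) = 3.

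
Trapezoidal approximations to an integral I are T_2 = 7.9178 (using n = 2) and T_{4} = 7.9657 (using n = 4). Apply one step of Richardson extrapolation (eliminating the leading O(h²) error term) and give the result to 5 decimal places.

R = (4·T_{4} − T_2) / 3 = (4·7.9657 − 7.9178)/3 = (23.9450)/3 = 7.98167.

7.98167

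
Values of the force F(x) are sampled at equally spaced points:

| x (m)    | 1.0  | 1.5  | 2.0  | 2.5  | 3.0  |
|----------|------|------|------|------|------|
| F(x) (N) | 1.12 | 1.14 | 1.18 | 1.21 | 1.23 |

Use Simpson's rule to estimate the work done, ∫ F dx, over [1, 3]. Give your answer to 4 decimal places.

h = 0.5, n = 4.
(h/3)·[y₀ + 4y₁ + 2y₂ + 4y₃ + y₄] = 0.166667·(14.11) = 2.3517.

2.3517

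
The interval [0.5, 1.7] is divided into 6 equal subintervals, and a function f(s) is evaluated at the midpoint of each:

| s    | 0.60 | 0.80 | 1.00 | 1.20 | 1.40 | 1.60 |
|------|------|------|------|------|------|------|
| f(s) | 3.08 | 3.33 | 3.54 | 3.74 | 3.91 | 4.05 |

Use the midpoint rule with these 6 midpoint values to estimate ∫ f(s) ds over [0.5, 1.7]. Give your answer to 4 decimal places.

4.3300

h = 0.2, n = 6.
h·[y(m₁) + y(m₂) + y(m₃) + y(m₄) + y(m₅) + y(m₆)] = 0.2·(21.65) = 4.3300.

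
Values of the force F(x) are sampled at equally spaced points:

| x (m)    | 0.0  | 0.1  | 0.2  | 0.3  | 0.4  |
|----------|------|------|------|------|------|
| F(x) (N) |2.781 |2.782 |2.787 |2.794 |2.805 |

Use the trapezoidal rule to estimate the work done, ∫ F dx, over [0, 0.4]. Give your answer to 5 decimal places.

1.11560

h = 0.1, n = 4.
(h/2)·[y₀ + 2y₁ + 2y₂ + 2y₃ + y₄] = 0.05·(22.312) = 1.11560.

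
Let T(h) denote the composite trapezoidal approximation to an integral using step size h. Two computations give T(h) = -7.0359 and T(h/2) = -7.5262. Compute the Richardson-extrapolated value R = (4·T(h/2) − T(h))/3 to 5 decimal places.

R = (4·T(h/2) − T(h)) / 3 = (4·(-7.5262) − (-7.0359))/3 = (-23.0689)/3 = -7.68963.

-7.68963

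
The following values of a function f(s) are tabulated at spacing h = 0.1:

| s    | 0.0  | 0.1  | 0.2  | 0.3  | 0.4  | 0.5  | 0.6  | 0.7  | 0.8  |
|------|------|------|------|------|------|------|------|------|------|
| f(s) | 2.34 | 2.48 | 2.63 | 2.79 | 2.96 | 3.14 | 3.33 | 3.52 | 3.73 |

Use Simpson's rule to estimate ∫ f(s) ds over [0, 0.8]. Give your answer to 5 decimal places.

h = 0.1, n = 8.
(h/3)·[y₀ + 4y₁ + 2y₂ + 4y₃ + 2y₄ + 4y₅ + 2y₆ + 4y₇ + y₈] = 0.033333·(71.63) = 2.38767.

2.38767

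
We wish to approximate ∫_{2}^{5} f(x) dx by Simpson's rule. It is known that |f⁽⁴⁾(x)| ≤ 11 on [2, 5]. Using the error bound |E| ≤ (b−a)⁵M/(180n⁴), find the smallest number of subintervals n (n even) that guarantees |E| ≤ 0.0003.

Need 2673/(180n⁴) ≤ 0.0003.
n⁴ ≥ 2673/(180·0.0003) = 49500 ⇒ n ≥ 14.9160, so the smallest even n is 16. (n must be even for Simpson's rule.)

16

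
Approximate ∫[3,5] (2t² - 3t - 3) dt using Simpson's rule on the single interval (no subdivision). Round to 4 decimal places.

35.3333

S = (b−a)/6 · [f(3) + 4f(4) + f(5)] = 0.333333·[6 + 4·17 + 32] = 35.3333.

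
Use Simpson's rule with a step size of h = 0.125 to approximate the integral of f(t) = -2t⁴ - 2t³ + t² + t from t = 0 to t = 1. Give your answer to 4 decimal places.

h = (1 − 0)/8 = 0.125.
Nodes t₀,…,t₈ = 0, 0.125, 0.25, 0.375, 0.5, 0.625, 0.75, 0.875, 1.
f(t) = -2t⁴ - 2t³ + t² + t: f₀=0, f₁=0.13623046875, f₂=0.2734375, f₃=0.37060546875, f₄=0.375, f₅=0.22216796875, f₆=-0.1640625, f₇=-0.87158203125, f₈=-2.
(h/3)·[f₀ + 4f₁ + 2f₂ + 4f₃ + 2f₄ + 4f₅ + 2f₆ + 4f₇ + f₈] = 0.041667·(-1.6015625) = -0.0667.

-0.0667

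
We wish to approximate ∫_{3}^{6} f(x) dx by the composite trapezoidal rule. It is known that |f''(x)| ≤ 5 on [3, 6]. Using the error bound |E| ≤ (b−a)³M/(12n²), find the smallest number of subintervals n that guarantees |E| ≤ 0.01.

Need 135/(12n²) ≤ 0.01.
n² ≥ 135/(12·0.01) = 1125 ⇒ n ≥ 33.5410, so the smallest n is 34.

34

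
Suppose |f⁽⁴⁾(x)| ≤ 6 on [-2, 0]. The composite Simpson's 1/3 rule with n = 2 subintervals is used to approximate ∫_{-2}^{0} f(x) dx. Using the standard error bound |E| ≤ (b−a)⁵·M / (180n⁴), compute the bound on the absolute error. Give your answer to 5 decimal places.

|E| ≤ (2)⁵·6 / (180·2⁴) = 192/2880 = 0.06667.

0.06667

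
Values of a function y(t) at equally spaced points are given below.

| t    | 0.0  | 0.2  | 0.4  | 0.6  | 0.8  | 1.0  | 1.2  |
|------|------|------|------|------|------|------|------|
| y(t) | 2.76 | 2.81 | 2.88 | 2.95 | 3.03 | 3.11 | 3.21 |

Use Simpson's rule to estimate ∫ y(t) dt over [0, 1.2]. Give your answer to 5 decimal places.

h = 0.2, n = 6.
(h/3)·[y₀ + 4y₁ + 2y₂ + 4y₃ + 2y₄ + 4y₅ + y₆] = 0.066667·(53.27) = 3.55133.

3.55133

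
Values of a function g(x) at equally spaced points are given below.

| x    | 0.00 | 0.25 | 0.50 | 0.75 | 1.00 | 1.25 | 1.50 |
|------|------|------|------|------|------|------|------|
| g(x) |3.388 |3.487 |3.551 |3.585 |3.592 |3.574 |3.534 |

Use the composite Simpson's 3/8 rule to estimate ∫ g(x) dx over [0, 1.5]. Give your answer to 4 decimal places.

h = 0.25, n = 6.
(3h/8)·[y₀ + 3y₁ + 3y₂ + 2y₃ + 3y₄ + 3y₅ + y₆] = 0.09375·(56.704) = 5.3160.

5.3160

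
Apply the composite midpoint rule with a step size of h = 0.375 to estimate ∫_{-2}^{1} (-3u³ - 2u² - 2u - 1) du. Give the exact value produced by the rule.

5.162109375

h = (1 − (-2))/8 = 0.375.
Midpoints m₁,…,m₈ = -1.8125, -1.4375, -1.0625, -0.6875, -0.3125, 0.0625, 0.4375, 0.8125.
f(m₁)=13.917724609375, f(m₂)=6.653564453125, f(m₃)=2.465576171875, f(m₄)=0.404541015625, f(m₅)=-0.478759765625, f(m₆)=-1.133544921875, f(m₇)=-2.509033203125, f(m₈)=-5.554443359375.
h·[f(m₁) + f(m₂) + f(m₃) + f(m₄) + f(m₅) + f(m₆) + f(m₇) + f(m₈)] = 0.375·(13.765625) = 5.162109375.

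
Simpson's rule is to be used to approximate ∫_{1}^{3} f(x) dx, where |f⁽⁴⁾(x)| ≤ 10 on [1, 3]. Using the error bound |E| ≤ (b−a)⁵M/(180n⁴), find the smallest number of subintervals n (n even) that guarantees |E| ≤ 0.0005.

Need 320/(180n⁴) ≤ 0.0005.
n⁴ ≥ 320/(180·0.0005) = 3555.56 ⇒ n ≥ 7.7219, so the smallest even n is 8. (n must be even for Simpson's rule.)

8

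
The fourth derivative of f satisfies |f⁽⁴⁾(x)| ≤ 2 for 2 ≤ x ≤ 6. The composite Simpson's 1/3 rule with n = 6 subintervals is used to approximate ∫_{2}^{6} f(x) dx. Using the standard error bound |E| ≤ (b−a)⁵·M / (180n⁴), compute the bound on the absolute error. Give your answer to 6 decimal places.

0.008779

|E| ≤ (4)⁵·2 / (180·6⁴) = 2048/233280 = 0.008779.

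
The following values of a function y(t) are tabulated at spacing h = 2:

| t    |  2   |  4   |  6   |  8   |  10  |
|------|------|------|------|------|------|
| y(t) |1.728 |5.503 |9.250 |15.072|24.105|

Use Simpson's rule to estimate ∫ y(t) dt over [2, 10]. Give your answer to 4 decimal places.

h = 2, n = 4.
(h/3)·[y₀ + 4y₁ + 2y₂ + 4y₃ + y₄] = 0.666667·(126.633) = 84.4220.

84.4220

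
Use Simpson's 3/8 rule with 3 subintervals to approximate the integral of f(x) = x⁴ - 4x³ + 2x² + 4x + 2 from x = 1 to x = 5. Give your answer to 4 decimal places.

143.2593

h = (5 − 1)/3 = 1.333333.
Nodes x₀,…,x₃ = 1, 2.333333, 3.666667, 5.
f(x) = x⁴ - 4x³ + 2x² + 4x + 2: f₀=5, f₁=1.049383, f₂=27.123457, f₃=197.
(3h/8)·[f₀ + 3f₁ + 3f₂ + f₃] = 0.5·(286.518519) = 143.2593.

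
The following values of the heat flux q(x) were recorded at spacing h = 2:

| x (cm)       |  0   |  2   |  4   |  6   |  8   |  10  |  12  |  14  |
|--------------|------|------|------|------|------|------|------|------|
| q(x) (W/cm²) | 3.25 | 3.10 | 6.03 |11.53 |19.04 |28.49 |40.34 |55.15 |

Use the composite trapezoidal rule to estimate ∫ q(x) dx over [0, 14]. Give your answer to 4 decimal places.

h = 2, n = 7.
(h/2)·[y₀ + 2y₁ + 2y₂ + 2y₃ + 2y₄ + 2y₅ + 2y₆ + y₇] = 1·(275.46) = 275.4600.

275.4600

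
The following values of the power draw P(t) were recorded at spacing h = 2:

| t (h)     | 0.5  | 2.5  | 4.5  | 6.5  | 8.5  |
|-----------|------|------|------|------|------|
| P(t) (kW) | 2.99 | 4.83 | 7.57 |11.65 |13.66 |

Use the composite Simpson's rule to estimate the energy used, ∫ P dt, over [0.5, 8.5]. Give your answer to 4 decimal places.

h = 2, n = 4.
(h/3)·[y₀ + 4y₁ + 2y₂ + 4y₃ + y₄] = 0.666667·(97.71) = 65.1400.

65.1400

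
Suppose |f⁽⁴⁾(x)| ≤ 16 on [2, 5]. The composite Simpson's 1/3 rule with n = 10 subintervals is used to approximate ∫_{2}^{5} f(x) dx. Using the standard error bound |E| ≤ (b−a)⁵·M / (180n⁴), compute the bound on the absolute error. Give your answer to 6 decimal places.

|E| ≤ (3)⁵·16 / (180·10⁴) = 3888/1800000 = 0.002160.

0.002160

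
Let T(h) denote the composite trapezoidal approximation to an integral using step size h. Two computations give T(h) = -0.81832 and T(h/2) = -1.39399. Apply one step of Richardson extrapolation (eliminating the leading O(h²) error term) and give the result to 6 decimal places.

-1.585880

R = (4·T(h/2) − T(h)) / 3 = (4·(-1.39399) − (-0.81832))/3 = (-4.75764)/3 = -1.585880.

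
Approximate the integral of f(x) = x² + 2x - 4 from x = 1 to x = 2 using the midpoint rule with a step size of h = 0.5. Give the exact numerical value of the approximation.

1.3125

h = (2 − 1)/2 = 0.5.
Midpoints m₁,…,m₂ = 1.25, 1.75.
f(m₁)=0.0625, f(m₂)=2.5625.
h·[f(m₁) + f(m₂)] = 0.5·(2.625) = 1.3125.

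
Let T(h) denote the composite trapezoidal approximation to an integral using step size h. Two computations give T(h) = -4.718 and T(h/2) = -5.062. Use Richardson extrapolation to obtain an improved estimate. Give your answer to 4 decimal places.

R = (4·T(h/2) − T(h)) / 3 = (4·(-5.062) − (-4.718))/3 = (-15.530)/3 = -5.1767.

-5.1767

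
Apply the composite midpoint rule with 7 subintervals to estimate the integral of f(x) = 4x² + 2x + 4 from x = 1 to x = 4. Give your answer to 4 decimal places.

110.8163

h = (4 − 1)/7 = 0.428571.
Midpoints m₁,…,m₇ = 1.214286, 1.642857, 2.071429, 2.5, 2.928571, 3.357143, 3.785714.
f(m₁)=12.326531, f(m₂)=18.081633, f(m₃)=25.306122, f(m₄)=34, f(m₅)=44.163265, f(m₆)=55.795918, f(m₇)=68.897959.
h·[f(m₁) + f(m₂) + f(m₃) + f(m₄) + f(m₅) + f(m₆) + f(m₇)] = 0.428571·(258.571429) = 110.8163.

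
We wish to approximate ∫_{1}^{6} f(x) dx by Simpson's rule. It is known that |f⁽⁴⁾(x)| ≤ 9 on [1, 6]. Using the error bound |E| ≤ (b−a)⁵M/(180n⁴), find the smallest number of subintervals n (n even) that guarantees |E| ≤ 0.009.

12

Need 28125/(180n⁴) ≤ 0.009.
n⁴ ≥ 28125/(180·0.009) = 17361.1 ⇒ n ≥ 11.4787, so the smallest even n is 12. (n must be even for Simpson's rule.)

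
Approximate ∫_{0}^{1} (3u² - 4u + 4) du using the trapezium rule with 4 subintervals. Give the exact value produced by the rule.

h = (1 − 0)/4 = 0.25.
Nodes u₀,…,u₄ = 0, 0.25, 0.5, 0.75, 1.
f(u) = 3u² - 4u + 4: f₀=4, f₁=3.1875, f₂=2.75, f₃=2.6875, f₄=3.
(h/2)·[f₀ + 2f₁ + 2f₂ + 2f₃ + f₄] = 0.125·(24.25) = 3.03125.

3.03125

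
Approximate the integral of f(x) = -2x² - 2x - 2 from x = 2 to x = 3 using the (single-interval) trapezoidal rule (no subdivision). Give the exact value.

T = (b−a)/2 · [f(2) + f(3)] = 0.5·[(-14) + (-26)] = -20.

-20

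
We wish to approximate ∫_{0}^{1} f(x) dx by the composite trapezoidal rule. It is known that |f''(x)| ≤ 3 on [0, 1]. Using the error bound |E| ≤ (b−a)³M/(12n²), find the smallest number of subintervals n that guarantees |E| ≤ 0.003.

10

Need 3/(12n²) ≤ 0.003.
n² ≥ 3/(12·0.003) = 83.3333 ⇒ n ≥ 9.1287, so the smallest n is 10.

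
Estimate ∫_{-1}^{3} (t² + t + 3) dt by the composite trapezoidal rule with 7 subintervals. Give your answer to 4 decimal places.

25.5510

h = (3 − (-1))/7 = 0.571429.
Nodes t₀,…,t₇ = -1, -0.428571, 0.142857, 0.714286, 1.285714, 1.857143, 2.428571, 3.
f(t) = t² + t + 3: f₀=3, f₁=2.755102, f₂=3.163265, f₃=4.224490, f₄=5.938776, f₅=8.306122, f₆=11.326531, f₇=15.
(h/2)·[f₀ + 2f₁ + 2f₂ + 2f₃ + 2f₄ + 2f₅ + 2f₆ + f₇] = 0.285714·(89.428571) = 25.5510.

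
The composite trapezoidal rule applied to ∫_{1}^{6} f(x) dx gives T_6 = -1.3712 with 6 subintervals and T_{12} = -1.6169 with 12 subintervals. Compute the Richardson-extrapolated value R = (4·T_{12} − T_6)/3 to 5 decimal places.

-1.69880

R = (4·T_{12} − T_6) / 3 = (4·(-1.6169) − (-1.3712))/3 = (-5.0964)/3 = -1.69880.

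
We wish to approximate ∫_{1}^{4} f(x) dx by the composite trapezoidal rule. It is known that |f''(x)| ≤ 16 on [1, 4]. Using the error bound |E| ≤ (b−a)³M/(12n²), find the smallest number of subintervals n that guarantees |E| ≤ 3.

4

Need 432/(12n²) ≤ 3.
n² ≥ 432/(12·3) = 12 ⇒ n ≥ 3.4641, so the smallest n is 4.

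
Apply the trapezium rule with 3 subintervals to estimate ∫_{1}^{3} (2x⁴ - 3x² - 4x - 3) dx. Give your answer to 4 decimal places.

56.0329

h = (3 − 1)/3 = 0.666667.
Nodes x₀,…,x₃ = 1, 1.666667, 2.333333, 3.
f(x) = 2x⁴ - 3x² - 4x - 3: f₀=-8, f₁=-2.567901, f₂=30.617284, f₃=120.
(h/2)·[f₀ + 2f₁ + 2f₂ + f₃] = 0.333333·(168.098765) = 56.0329.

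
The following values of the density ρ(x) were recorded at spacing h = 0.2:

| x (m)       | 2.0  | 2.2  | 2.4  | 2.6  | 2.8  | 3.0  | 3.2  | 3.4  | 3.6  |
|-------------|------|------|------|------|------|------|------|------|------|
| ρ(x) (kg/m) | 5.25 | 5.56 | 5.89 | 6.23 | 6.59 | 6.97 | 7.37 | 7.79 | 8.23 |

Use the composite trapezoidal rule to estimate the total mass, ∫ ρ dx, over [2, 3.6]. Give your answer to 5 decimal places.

h = 0.2, n = 8.
(h/2)·[y₀ + 2y₁ + 2y₂ + 2y₃ + 2y₄ + 2y₅ + 2y₆ + 2y₇ + y₈] = 0.1·(106.28) = 10.62800.

10.62800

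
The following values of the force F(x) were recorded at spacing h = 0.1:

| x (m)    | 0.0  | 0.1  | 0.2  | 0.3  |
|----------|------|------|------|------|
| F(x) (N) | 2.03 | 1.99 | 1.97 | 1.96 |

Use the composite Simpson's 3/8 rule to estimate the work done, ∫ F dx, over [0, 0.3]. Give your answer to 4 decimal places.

0.5951

h = 0.1, n = 3.
(3h/8)·[y₀ + 3y₁ + 3y₂ + y₃] = 0.0375·(15.87) = 0.5951.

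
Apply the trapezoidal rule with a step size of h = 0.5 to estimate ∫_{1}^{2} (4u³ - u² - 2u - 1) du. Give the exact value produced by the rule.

h = (2 − 1)/2 = 0.5.
Nodes u₀,…,u₂ = 1, 1.5, 2.
f(u) = 4u³ - u² - 2u - 1: f₀=0, f₁=7.25, f₂=23.
(h/2)·[f₀ + 2f₁ + f₂] = 0.25·(37.5) = 9.375.

9.375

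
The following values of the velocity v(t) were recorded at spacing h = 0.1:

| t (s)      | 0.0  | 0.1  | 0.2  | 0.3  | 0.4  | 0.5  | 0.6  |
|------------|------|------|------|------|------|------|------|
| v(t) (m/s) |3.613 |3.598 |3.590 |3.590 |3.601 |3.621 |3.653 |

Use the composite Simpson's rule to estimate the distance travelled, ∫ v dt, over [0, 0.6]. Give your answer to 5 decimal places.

h = 0.1, n = 6.
(h/3)·[y₀ + 4y₁ + 2y₂ + 4y₃ + 2y₄ + 4y₅ + y₆] = 0.033333·(64.884) = 2.16280.

2.16280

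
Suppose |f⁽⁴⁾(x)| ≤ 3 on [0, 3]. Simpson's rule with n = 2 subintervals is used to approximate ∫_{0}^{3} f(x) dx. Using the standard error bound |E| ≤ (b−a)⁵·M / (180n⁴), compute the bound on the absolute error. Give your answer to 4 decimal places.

0.2531

|E| ≤ (3)⁵·3 / (180·2⁴) = 729/2880 = 0.2531.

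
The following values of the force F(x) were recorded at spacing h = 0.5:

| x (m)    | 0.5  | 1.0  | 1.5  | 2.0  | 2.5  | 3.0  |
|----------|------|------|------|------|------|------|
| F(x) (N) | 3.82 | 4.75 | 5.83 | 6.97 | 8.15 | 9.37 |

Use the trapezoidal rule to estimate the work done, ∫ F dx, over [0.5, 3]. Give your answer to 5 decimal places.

h = 0.5, n = 5.
(h/2)·[y₀ + 2y₁ + 2y₂ + 2y₃ + 2y₄ + y₅] = 0.25·(64.59) = 16.14750.

16.14750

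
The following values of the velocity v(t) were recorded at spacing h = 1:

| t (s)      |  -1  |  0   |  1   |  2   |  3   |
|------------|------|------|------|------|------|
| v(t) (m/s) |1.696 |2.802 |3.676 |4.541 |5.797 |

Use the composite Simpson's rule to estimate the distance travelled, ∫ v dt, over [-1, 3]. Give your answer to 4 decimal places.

h = 1, n = 4.
(h/3)·[y₀ + 4y₁ + 2y₂ + 4y₃ + y₄] = 0.333333·(44.217) = 14.7390.

14.7390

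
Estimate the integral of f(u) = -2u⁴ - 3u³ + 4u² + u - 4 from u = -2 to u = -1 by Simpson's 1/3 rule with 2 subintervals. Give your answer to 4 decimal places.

2.6667

h = (-1 − (-2))/2 = 0.5.
Nodes u₀,…,u₂ = -2, -1.5, -1.
f(u) = -2u⁴ - 3u³ + 4u² + u - 4: f₀=2, f₁=3.5, f₂=0.
(h/3)·[f₀ + 4f₁ + f₂] = 0.166667·(16) = 2.6667.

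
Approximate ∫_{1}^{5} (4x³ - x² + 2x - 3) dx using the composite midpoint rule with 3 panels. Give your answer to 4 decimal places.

573.9259

h = (5 − 1)/3 = 1.333333.
Midpoints m₁,…,m₃ = 1.666667, 3, 4.333333.
f(m₁)=16.074074, f(m₂)=102, f(m₃)=312.370370.
h·[f(m₁) + f(m₂) + f(m₃)] = 1.333333·(430.444444) = 573.9259.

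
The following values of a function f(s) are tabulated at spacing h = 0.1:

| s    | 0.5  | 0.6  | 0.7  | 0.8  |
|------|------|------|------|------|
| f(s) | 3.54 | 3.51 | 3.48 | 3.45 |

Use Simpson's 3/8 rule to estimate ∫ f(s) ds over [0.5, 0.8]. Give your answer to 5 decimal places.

h = 0.1, n = 3.
(3h/8)·[y₀ + 3y₁ + 3y₂ + y₃] = 0.0375·(27.96) = 1.04850.

1.04850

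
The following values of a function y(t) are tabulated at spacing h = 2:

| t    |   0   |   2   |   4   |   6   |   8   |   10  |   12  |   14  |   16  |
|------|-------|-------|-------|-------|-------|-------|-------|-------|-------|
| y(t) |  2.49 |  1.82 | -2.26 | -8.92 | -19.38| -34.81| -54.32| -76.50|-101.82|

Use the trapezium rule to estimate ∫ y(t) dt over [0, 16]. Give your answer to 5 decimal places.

h = 2, n = 8.
(h/2)·[y₀ + 2y₁ + 2y₂ + 2y₃ + 2y₄ + 2y₅ + 2y₆ + 2y₇ + y₈] = 1·(-488.07) = -488.07000.

-488.07000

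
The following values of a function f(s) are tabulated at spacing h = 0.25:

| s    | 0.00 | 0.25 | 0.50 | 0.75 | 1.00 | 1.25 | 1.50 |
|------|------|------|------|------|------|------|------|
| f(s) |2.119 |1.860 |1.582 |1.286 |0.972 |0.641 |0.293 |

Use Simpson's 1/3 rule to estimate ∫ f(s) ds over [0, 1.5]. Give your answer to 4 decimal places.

h = 0.25, n = 6.
(h/3)·[y₀ + 4y₁ + 2y₂ + 4y₃ + 2y₄ + 4y₅ + y₆] = 0.083333·(22.668) = 1.8890.

1.8890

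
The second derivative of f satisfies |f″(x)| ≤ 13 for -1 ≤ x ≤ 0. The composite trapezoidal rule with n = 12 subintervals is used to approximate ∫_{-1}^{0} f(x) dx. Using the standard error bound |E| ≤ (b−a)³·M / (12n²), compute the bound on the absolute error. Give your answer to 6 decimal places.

0.007523

|E| ≤ (1)³·13 / (12·12²) = 13/1728 = 0.007523.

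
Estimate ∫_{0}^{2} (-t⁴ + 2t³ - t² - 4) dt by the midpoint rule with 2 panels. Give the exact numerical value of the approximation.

h = (2 − 0)/2 = 1.
Midpoints m₁,…,m₂ = 0.5, 1.5.
f(m₁)=-4.0625, f(m₂)=-4.5625.
h·[f(m₁) + f(m₂)] = 1·(-8.625) = -8.625.

-8.625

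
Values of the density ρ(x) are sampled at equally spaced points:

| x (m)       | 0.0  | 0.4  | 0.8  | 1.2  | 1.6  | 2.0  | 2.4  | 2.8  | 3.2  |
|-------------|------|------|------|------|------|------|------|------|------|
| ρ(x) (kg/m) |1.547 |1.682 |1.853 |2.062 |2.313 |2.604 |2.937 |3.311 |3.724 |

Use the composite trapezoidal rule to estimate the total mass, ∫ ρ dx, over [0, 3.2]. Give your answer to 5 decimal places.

h = 0.4, n = 8.
(h/2)·[y₀ + 2y₁ + 2y₂ + 2y₃ + 2y₄ + 2y₅ + 2y₆ + 2y₇ + y₈] = 0.2·(38.795) = 7.75900.

7.75900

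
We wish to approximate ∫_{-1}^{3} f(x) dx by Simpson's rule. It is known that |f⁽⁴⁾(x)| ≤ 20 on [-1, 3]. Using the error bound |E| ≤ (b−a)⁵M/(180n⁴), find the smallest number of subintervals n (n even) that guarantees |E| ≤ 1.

Need 20480/(180n⁴) ≤ 1.
n⁴ ≥ 20480/(180·1) = 113.778 ⇒ n ≥ 3.2660, so the smallest even n is 4. (n must be even for Simpson's rule.)

4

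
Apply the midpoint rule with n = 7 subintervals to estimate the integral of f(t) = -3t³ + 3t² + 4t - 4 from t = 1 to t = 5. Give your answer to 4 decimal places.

h = (5 − 1)/7 = 0.571429.
Midpoints m₁,…,m₇ = 1.285714, 1.857143, 2.428571, 3, 3.571429, 4.142857, 4.714286.
f(m₁)=-0.274052, f(m₂)=-5.440233, f(m₃)=-19.562682, f(m₄)=-46, f(m₅)=-88.110787, f(m₆)=-149.253644, f(m₇)=-232.787172.
h·[f(m₁) + f(m₂) + f(m₃) + f(m₄) + f(m₅) + f(m₆) + f(m₇)] = 0.571429·(-541.428571) = -309.3878.

-309.3878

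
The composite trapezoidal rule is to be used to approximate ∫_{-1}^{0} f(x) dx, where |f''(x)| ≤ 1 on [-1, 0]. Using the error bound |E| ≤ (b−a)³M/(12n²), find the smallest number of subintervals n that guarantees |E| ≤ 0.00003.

53

Need 1/(12n²) ≤ 0.00003.
n² ≥ 1/(12·0.00003) = 2777.78 ⇒ n ≥ 52.7046, so the smallest n is 53.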